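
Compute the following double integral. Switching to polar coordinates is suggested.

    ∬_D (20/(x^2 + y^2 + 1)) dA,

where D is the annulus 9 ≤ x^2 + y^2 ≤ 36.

The region D is 3 ≤ r ≤ 6, 0 ≤ θ ≤ 2π in polar coordinates, where x = r cos(θ), y = r sin(θ), and dA = r dr dθ.

Under the substitution, the integrand becomes 20/(r^2 + 1), so

    ∬_D (20/(x^2 + y^2 + 1)) dA = ∫_{0}^{2π} ∫_{3}^{6} (20/(r^2 + 1)) · r dr dθ.

Inner integral (in r): ∫_{3}^{6} (20/(r^2 + 1)) · r dr = log(4808584372417849/10000000000).

Outer integral (in θ): ∫_{0}^{2π} (log(4808584372417849/10000000000)) dθ = log((4808584372417849/10000000000)^(2π)).

Therefore ∬_D (20/(x^2 + y^2 + 1)) dA = log((4808584372417849/10000000000)^(2π)).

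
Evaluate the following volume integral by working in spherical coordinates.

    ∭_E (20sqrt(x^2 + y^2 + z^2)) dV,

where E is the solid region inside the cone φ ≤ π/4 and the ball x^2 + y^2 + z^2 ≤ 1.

In spherical coordinates, x = ρ sin(φ) cos(θ), y = ρ sin(φ) sin(θ), z = ρ cos(φ), and dV = ρ^2 sin(φ) dρ dφ dθ.

The integrand becomes 20ρ, so

    ∭_E (20sqrt(x^2 + y^2 + z^2)) dV = ∫_{0}^{2π} ∫_{0}^{π/4} ∫_{0}^{1} (20ρ) · ρ^2 sin(φ) dρ dφ dθ.

Inner (ρ): 5sin(φ).
Middle (φ): 5 - 5sqrt(2)/2.
Outer (θ): 5π (2 - sqrt(2)).

Therefore the triple integral equals 5π (2 - sqrt(2)).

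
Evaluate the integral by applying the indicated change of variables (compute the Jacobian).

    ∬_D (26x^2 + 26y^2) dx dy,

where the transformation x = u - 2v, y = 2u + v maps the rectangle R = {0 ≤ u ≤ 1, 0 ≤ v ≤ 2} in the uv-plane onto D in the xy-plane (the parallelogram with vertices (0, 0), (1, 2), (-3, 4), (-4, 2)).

Compute the Jacobian determinant of (x, y) with respect to (u, v):

    ∂(x,y)/∂(u,v) = | 1  -2 | = (1)(1) - (-2)(2) = 5.
                   | 2  1 |

Its absolute value is |J| = 5 (the area scaling factor).

Substituting x = u - 2v, y = 2u + v into the integrand,

    26x^2 + 26y^2 → 130u^2 + 130v^2,

so the integral becomes

    ∬_R (130u^2 + 130v^2) · |J| du dv = ∫_0^1 ∫_0^2 (650u^2 + 650v^2) dv du.

Inner (v): 1300u^2 + 5200/3.
Outer (u): 6500/3.

Therefore ∬_D (26x^2 + 26y^2) dx dy = 6500/3.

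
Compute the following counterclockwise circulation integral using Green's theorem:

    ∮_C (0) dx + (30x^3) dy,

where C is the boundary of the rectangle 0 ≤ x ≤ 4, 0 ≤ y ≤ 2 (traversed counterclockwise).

Green's theorem converts the closed line integral into a double integral over the enclosed region D:

    ∮_C P dx + Q dy = ∬_D (∂Q/∂x - ∂P/∂y) dA.

Here P = 0, Q = 30x^3, so

    ∂Q/∂x = 90x^2,    ∂P/∂y = 0,
    ∂Q/∂x - ∂P/∂y = 90x^2.

D is the region 0 ≤ x ≤ 4, 0 ≤ y ≤ 2. Evaluating the double integral:

    ∬_D (90x^2) dA = ∫_0^{4} ∫_0^{2} (90x^2) dy dx.

Inner (y from 0 to 2): 180x^2.
Outer (x from 0 to 4): 3840.

Therefore ∮_C P dx + Q dy = 3840.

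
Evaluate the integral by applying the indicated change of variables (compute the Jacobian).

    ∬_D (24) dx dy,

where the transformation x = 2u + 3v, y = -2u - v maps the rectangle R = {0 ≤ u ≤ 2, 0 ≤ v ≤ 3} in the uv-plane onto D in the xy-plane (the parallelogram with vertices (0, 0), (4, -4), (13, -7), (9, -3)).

Compute the Jacobian determinant of (x, y) with respect to (u, v):

    ∂(x,y)/∂(u,v) = | 2  3 | = (2)(-1) - (3)(-2) = 4.
                   | -2  -1 |

Its absolute value is |J| = 4 (the area scaling factor).

Substituting x = 2u + 3v, y = -2u - v into the integrand,

    24 → 24,

so the integral becomes

    ∬_R (24) · |J| du dv = ∫_0^2 ∫_0^3 (96) dv du.

Inner (v): 288.
Outer (u): 576.

Therefore ∬_D (24) dx dy = 576.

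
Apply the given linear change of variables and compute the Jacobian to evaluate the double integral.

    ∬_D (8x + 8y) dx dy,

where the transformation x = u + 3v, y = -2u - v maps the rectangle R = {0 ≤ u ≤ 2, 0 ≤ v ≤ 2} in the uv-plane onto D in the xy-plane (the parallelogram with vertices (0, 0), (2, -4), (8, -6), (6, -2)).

Compute the Jacobian determinant of (x, y) with respect to (u, v):

    ∂(x,y)/∂(u,v) = | 1  3 | = (1)(-1) - (3)(-2) = 5.
                   | -2  -1 |

Its absolute value is |J| = 5 (the area scaling factor).

Substituting x = u + 3v, y = -2u - v into the integrand,

    8x + 8y → -8u + 16v,

so the integral becomes

    ∬_R (-8u + 16v) · |J| du dv = ∫_0^2 ∫_0^2 (-40u + 80v) dv du.

Inner (v): 160 - 80u.
Outer (u): 160.

Therefore ∬_D (8x + 8y) dx dy = 160.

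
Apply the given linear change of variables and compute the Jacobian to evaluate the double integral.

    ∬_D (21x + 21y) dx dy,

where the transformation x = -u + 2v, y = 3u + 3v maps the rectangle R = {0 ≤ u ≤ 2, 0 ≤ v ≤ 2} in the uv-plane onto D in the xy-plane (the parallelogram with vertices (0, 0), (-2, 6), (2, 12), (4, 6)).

Compute the Jacobian determinant of (x, y) with respect to (u, v):

    ∂(x,y)/∂(u,v) = | -1  2 | = (-1)(3) - (2)(3) = -9.
                   | 3  3 |

Its absolute value is |J| = 9 (the area scaling factor).

Substituting x = -u + 2v, y = 3u + 3v into the integrand,

    21x + 21y → 42u + 105v,

so the integral becomes

    ∬_R (42u + 105v) · |J| du dv = ∫_0^2 ∫_0^2 (378u + 945v) dv du.

Inner (v): 756u + 1890.
Outer (u): 5292.

Therefore ∬_D (21x + 21y) dx dy = 5292.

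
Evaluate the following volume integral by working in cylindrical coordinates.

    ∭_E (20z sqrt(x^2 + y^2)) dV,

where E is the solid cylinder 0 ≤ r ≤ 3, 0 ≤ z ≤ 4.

In cylindrical coordinates, x = r cos(θ), y = r sin(θ), z = z, and dV = r dr dθ dz.

The integrand becomes 20r z, so

    ∭_E (20z sqrt(x^2 + y^2)) dV = ∫_{0}^{2π} ∫_{0}^{3} ∫_{0}^{4} (20r z) · r dz dr dθ.

Inner (z): 160r^2.
Middle (r from 0 to 3): 1440.
Outer (θ): 2880π.

Therefore the triple integral equals 2880π.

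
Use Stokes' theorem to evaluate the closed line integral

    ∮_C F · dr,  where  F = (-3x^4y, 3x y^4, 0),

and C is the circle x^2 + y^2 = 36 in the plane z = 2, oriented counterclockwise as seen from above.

Let S be the flat disk x^2 + y^2 ≤ 36 in the plane z = 2, with upward unit normal n̂ = ẑ. By Stokes' theorem,

    ∮_C F · dr = ∬_S (∇ × F) · n̂ dS = ∬_D (curl F)_z dA,

where D is the disk x^2 + y^2 ≤ 36.

Compute the curl of F = (-3x^4y, 3x y^4, 0):
    (∇ × F)_x = ∂F_z/∂y - ∂F_y/∂z = 0,
    (∇ × F)_y = ∂F_x/∂z - ∂F_z/∂x = 0,
    (∇ × F)_z = ∂F_y/∂x - ∂F_x/∂y = 3x^4 + 3y^4.

On z = 2, (curl F)_z = 3x^4 + 3y^4.

Convert to polar (x = r cos θ, y = r sin θ, dA = r dr dθ); the integrand becomes 3r^4(sin(θ)^4 + cos(θ)^4), so

    ∬_D (curl F)_z dA = ∫_0^{2π} ∫_0^{6} (3r^4(sin(θ)^4 + cos(θ)^4)) · r dr dθ.

Inner (r from 0 to 6): 23328sin(θ)^4 + 23328cos(θ)^4.
Outer (θ from 0 to 2π): 34992π.

Therefore ∮_C F · dr = 34992π.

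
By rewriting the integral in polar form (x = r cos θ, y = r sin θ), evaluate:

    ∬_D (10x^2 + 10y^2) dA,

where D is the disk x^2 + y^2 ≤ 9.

The region D is 0 ≤ r ≤ 3, 0 ≤ θ ≤ 2π in polar coordinates, where x = r cos(θ), y = r sin(θ), and dA = r dr dθ.

Under the substitution, the integrand becomes 10r^2, so

    ∬_D (10x^2 + 10y^2) dA = ∫_{0}^{2π} ∫_{0}^{3} (10r^2) · r dr dθ.

Inner integral (in r): ∫_{0}^{3} (10r^2) · r dr = 405/2.

Outer integral (in θ): ∫_{0}^{2π} (405/2) dθ = 405π.

Therefore ∬_D (10x^2 + 10y^2) dA = 405π.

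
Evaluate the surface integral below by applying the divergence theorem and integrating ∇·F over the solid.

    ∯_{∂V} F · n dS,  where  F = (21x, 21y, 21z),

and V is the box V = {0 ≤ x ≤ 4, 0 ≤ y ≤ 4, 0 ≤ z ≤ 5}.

By the divergence theorem,

    ∯_{∂V} F · n dS = ∭_V (∇ · F) dV.

Compute the divergence:
    ∇ · F = ∂F_x/∂x + ∂F_y/∂y + ∂F_z/∂z = 21 + 21 + 21 = 63.

V is a rectangular box, so dV = dx dy dz with 0 ≤ x ≤ 4, 0 ≤ y ≤ 4, 0 ≤ z ≤ 5.

Integrate (63) over V as an iterated integral:

    ∭_V (∇·F) dV = ∫_0^{4} ∫_0^{4} ∫_0^{5} (63) dz dy dx.

Inner (z from 0 to 5): 315.
Middle (y from 0 to 4): 1260.
Outer (x from 0 to 4): 5040.

Therefore ∯_{∂V} F · n dS = 5040.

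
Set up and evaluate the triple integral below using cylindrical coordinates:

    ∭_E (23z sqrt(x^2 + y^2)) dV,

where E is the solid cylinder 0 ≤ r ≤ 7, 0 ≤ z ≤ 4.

In cylindrical coordinates, x = r cos(θ), y = r sin(θ), z = z, and dV = r dr dθ dz.

The integrand becomes 23r z, so

    ∭_E (23z sqrt(x^2 + y^2)) dV = ∫_{0}^{2π} ∫_{0}^{7} ∫_{0}^{4} (23r z) · r dz dr dθ.

Inner (z): 184r^2.
Middle (r from 0 to 7): 63112/3.
Outer (θ): 126224π/3.

Therefore the triple integral equals 126224π/3.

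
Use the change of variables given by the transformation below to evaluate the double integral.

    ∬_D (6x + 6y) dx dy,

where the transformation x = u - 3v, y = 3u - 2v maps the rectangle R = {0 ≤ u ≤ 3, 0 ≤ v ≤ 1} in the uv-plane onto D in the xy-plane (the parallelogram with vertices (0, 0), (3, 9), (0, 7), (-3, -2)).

Compute the Jacobian determinant of (x, y) with respect to (u, v):

    ∂(x,y)/∂(u,v) = | 1  -3 | = (1)(-2) - (-3)(3) = 7.
                   | 3  -2 |

Its absolute value is |J| = 7 (the area scaling factor).

Substituting x = u - 3v, y = 3u - 2v into the integrand,

    6x + 6y → 24u - 30v,

so the integral becomes

    ∬_R (24u - 30v) · |J| du dv = ∫_0^3 ∫_0^1 (168u - 210v) dv du.

Inner (v): 168u - 105.
Outer (u): 441.

Therefore ∬_D (6x + 6y) dx dy = 441.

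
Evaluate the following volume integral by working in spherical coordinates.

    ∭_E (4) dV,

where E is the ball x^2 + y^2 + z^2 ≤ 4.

In spherical coordinates, x = ρ sin(φ) cos(θ), y = ρ sin(φ) sin(θ), z = ρ cos(φ), and dV = ρ^2 sin(φ) dρ dφ dθ.

The integrand becomes 4, so

    ∭_E (4) dV = ∫_{0}^{2π} ∫_{0}^{π} ∫_{0}^{2} (4) · ρ^2 sin(φ) dρ dφ dθ.

Inner (ρ): 32sin(φ)/3.
Middle (φ): 64/3.
Outer (θ): 128π/3.

Therefore the triple integral equals 128π/3.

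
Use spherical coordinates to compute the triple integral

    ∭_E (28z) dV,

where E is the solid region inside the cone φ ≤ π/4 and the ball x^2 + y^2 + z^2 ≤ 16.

In spherical coordinates, x = ρ sin(φ) cos(θ), y = ρ sin(φ) sin(θ), z = ρ cos(φ), and dV = ρ^2 sin(φ) dρ dφ dθ.

The integrand becomes 28ρ cos(φ), so

    ∭_E (28z) dV = ∫_{0}^{2π} ∫_{0}^{π/4} ∫_{0}^{4} (28ρ cos(φ)) · ρ^2 sin(φ) dρ dφ dθ.

Inner (ρ): 896sin(2φ).
Middle (φ): 448.
Outer (θ): 896π.

Therefore the triple integral equals 896π.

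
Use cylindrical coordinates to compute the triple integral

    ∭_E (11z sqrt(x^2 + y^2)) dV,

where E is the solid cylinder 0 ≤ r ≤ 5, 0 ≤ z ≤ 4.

In cylindrical coordinates, x = r cos(θ), y = r sin(θ), z = z, and dV = r dr dθ dz.

The integrand becomes 11r z, so

    ∭_E (11z sqrt(x^2 + y^2)) dV = ∫_{0}^{2π} ∫_{0}^{5} ∫_{0}^{4} (11r z) · r dz dr dθ.

Inner (z): 88r^2.
Middle (r from 0 to 5): 11000/3.
Outer (θ): 22000π/3.

Therefore the triple integral equals 22000π/3.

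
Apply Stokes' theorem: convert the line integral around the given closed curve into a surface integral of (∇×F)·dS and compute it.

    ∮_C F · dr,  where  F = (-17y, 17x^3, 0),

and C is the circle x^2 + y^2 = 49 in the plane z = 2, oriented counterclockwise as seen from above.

Let S be the flat disk x^2 + y^2 ≤ 49 in the plane z = 2, with upward unit normal n̂ = ẑ. By Stokes' theorem,

    ∮_C F · dr = ∬_S (∇ × F) · n̂ dS = ∬_D (curl F)_z dA,

where D is the disk x^2 + y^2 ≤ 49.

Compute the curl of F = (-17y, 17x^3, 0):
    (∇ × F)_x = ∂F_z/∂y - ∂F_y/∂z = 0,
    (∇ × F)_y = ∂F_x/∂z - ∂F_z/∂x = 0,
    (∇ × F)_z = ∂F_y/∂x - ∂F_x/∂y = 51x^2 + 17.

On z = 2, (curl F)_z = 51x^2 + 17.

Convert to polar (x = r cos θ, y = r sin θ, dA = r dr dθ); the integrand becomes 51r^2cos(θ)^2 + 17, so

    ∬_D (curl F)_z dA = ∫_0^{2π} ∫_0^{7} (51r^2cos(θ)^2 + 17) · r dr dθ.

Inner (r from 0 to 7): 122451cos(θ)^2/4 + 833/2.
Outer (θ from 0 to 2π): 125783π/4.

Therefore ∮_C F · dr = 125783π/4.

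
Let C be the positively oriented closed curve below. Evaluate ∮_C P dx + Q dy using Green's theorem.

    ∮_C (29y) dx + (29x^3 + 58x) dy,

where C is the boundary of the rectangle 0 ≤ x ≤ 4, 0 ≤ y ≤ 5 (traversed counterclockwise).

Green's theorem converts the closed line integral into a double integral over the enclosed region D:

    ∮_C P dx + Q dy = ∬_D (∂Q/∂x - ∂P/∂y) dA.

Here P = 29y, Q = 29x^3 + 58x, so

    ∂Q/∂x = 87x^2 + 58,    ∂P/∂y = 29,
    ∂Q/∂x - ∂P/∂y = 87x^2 + 29.

D is the region 0 ≤ x ≤ 4, 0 ≤ y ≤ 5. Evaluating the double integral:

    ∬_D (87x^2 + 29) dA = ∫_0^{4} ∫_0^{5} (87x^2 + 29) dy dx.

Inner (y from 0 to 5): 435x^2 + 145.
Outer (x from 0 to 4): 9860.

Therefore ∮_C P dx + Q dy = 9860.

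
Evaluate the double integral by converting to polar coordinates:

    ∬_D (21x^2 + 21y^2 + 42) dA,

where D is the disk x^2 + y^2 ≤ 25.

The region D is 0 ≤ r ≤ 5, 0 ≤ θ ≤ 2π in polar coordinates, where x = r cos(θ), y = r sin(θ), and dA = r dr dθ.

Under the substitution, the integrand becomes 21r^2 + 42, so

    ∬_D (21x^2 + 21y^2 + 42) dA = ∫_{0}^{2π} ∫_{0}^{5} (21r^2 + 42) · r dr dθ.

Inner integral (in r): ∫_{0}^{5} (21r^2 + 42) · r dr = 15225/4.

Outer integral (in θ): ∫_{0}^{2π} (15225/4) dθ = 15225π/2.

Therefore ∬_D (21x^2 + 21y^2 + 42) dA = 15225π/2.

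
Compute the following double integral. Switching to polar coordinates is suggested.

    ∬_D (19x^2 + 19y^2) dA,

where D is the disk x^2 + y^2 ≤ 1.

The region D is 0 ≤ r ≤ 1, 0 ≤ θ ≤ 2π in polar coordinates, where x = r cos(θ), y = r sin(θ), and dA = r dr dθ.

Under the substitution, the integrand becomes 19r^2, so

    ∬_D (19x^2 + 19y^2) dA = ∫_{0}^{2π} ∫_{0}^{1} (19r^2) · r dr dθ.

Inner integral (in r): ∫_{0}^{1} (19r^2) · r dr = 19/4.

Outer integral (in θ): ∫_{0}^{2π} (19/4) dθ = 19π/2.

Therefore ∬_D (19x^2 + 19y^2) dA = 19π/2.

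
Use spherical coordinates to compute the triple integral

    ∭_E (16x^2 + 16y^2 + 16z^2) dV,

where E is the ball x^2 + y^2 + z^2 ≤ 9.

In spherical coordinates, x = ρ sin(φ) cos(θ), y = ρ sin(φ) sin(θ), z = ρ cos(φ), and dV = ρ^2 sin(φ) dρ dφ dθ.

The integrand becomes 16ρ^2, so

    ∭_E (16x^2 + 16y^2 + 16z^2) dV = ∫_{0}^{2π} ∫_{0}^{π} ∫_{0}^{3} (16ρ^2) · ρ^2 sin(φ) dρ dφ dθ.

Inner (ρ): 3888sin(φ)/5.
Middle (φ): 7776/5.
Outer (θ): 15552π/5.

Therefore the triple integral equals 15552π/5.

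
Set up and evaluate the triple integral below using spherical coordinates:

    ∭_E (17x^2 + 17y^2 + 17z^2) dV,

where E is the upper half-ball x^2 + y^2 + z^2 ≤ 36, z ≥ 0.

In spherical coordinates, x = ρ sin(φ) cos(θ), y = ρ sin(φ) sin(θ), z = ρ cos(φ), and dV = ρ^2 sin(φ) dρ dφ dθ.

The integrand becomes 17ρ^2, so

    ∭_E (17x^2 + 17y^2 + 17z^2) dV = ∫_{0}^{2π} ∫_{0}^{π/2} ∫_{0}^{6} (17ρ^2) · ρ^2 sin(φ) dρ dφ dθ.

Inner (ρ): 132192sin(φ)/5.
Middle (φ): 132192/5.
Outer (θ): 264384π/5.

Therefore the triple integral equals 264384π/5.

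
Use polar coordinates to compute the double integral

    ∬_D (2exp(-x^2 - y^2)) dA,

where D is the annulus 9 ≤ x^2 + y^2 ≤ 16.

The region D is 3 ≤ r ≤ 4, 0 ≤ θ ≤ 2π in polar coordinates, where x = r cos(θ), y = r sin(θ), and dA = r dr dθ.

Under the substitution, the integrand becomes 2exp(-r^2), so

    ∬_D (2exp(-x^2 - y^2)) dA = ∫_{0}^{2π} ∫_{3}^{4} (2exp(-r^2)) · r dr dθ.

Inner integral (in r): ∫_{3}^{4} (2exp(-r^2)) · r dr = -(1 - exp(7))exp(-16).

Outer integral (in θ): ∫_{0}^{2π} (-(1 - exp(7))exp(-16)) dθ = -2π (1 - exp(7))exp(-16).

Therefore ∬_D (2exp(-x^2 - y^2)) dA = -2π (1 - exp(7))exp(-16).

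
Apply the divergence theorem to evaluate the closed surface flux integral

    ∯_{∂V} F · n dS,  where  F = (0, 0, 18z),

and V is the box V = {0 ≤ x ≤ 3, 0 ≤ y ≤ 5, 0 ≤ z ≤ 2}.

By the divergence theorem,

    ∯_{∂V} F · n dS = ∭_V (∇ · F) dV.

Compute the divergence:
    ∇ · F = ∂F_x/∂x + ∂F_y/∂y + ∂F_z/∂z = 0 + 0 + 18 = 18.

V is a rectangular box, so dV = dx dy dz with 0 ≤ x ≤ 3, 0 ≤ y ≤ 5, 0 ≤ z ≤ 2.

Integrate (18) over V as an iterated integral:

    ∭_V (∇·F) dV = ∫_0^{3} ∫_0^{5} ∫_0^{2} (18) dz dy dx.

Inner (z from 0 to 2): 36.
Middle (y from 0 to 5): 180.
Outer (x from 0 to 3): 540.

Therefore ∯_{∂V} F · n dS = 540.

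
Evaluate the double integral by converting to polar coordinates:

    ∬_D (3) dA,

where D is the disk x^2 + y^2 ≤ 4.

The region D is 0 ≤ r ≤ 2, 0 ≤ θ ≤ 2π in polar coordinates, where x = r cos(θ), y = r sin(θ), and dA = r dr dθ.

Under the substitution, the integrand becomes 3, so

    ∬_D (3) dA = ∫_{0}^{2π} ∫_{0}^{2} (3) · r dr dθ.

Inner integral (in r): ∫_{0}^{2} (3) · r dr = 6.

Outer integral (in θ): ∫_{0}^{2π} (6) dθ = 12π.

Therefore ∬_D (3) dA = 12π.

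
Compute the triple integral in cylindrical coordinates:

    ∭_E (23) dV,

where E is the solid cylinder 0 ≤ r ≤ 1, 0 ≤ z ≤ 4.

In cylindrical coordinates, x = r cos(θ), y = r sin(θ), z = z, and dV = r dr dθ dz.

The integrand becomes 23, so

    ∭_E (23) dV = ∫_{0}^{2π} ∫_{0}^{1} ∫_{0}^{4} (23) · r dz dr dθ.

Inner (z): 92r.
Middle (r from 0 to 1): 46.
Outer (θ): 92π.

Therefore the triple integral equals 92π.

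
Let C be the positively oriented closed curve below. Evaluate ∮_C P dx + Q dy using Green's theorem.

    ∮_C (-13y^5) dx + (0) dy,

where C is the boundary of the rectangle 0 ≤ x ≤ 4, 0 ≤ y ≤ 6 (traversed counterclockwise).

Green's theorem converts the closed line integral into a double integral over the enclosed region D:

    ∮_C P dx + Q dy = ∬_D (∂Q/∂x - ∂P/∂y) dA.

Here P = -13y^5, Q = 0, so

    ∂Q/∂x = 0,    ∂P/∂y = -65y^4,
    ∂Q/∂x - ∂P/∂y = 65y^4.

D is the region 0 ≤ x ≤ 4, 0 ≤ y ≤ 6. Evaluating the double integral:

    ∬_D (65y^4) dA = ∫_0^{4} ∫_0^{6} (65y^4) dy dx.

Inner (y from 0 to 6): 101088.
Outer (x from 0 to 4): 404352.

Therefore ∮_C P dx + Q dy = 404352.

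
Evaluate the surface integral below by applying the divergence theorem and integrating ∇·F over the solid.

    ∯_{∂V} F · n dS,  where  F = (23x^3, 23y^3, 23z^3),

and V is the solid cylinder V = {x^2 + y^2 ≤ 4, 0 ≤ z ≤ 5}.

By the divergence theorem,

    ∯_{∂V} F · n dS = ∭_V (∇ · F) dV.

Compute the divergence:
    ∇ · F = ∂F_x/∂x + ∂F_y/∂y + ∂F_z/∂z = 69x^2 + 69y^2 + 69z^2.

In cylindrical coordinates, x = r cos(θ), y = r sin(θ), z = z, dV = r dr dθ dz, with 0 ≤ r ≤ 2, 0 ≤ θ ≤ 2π, 0 ≤ z ≤ 5.

The integrand, after substitution and multiplying by the volume element, becomes (69r^2 + 69z^2) · r, so

    ∭_V (∇·F) dV = ∫_0^{2π} ∫_0^{2} ∫_0^{5} (69r^2 + 69z^2) · r dz dr dθ.

Inner (z from 0 to 5): 345r^3 + 2875r.
Middle (r from 0 to 2): 7130.
Outer (θ from 0 to 2π): 14260π.

Therefore ∯_{∂V} F · n dS = 14260π.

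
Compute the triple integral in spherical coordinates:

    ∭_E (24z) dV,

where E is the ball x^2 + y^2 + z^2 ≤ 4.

In spherical coordinates, x = ρ sin(φ) cos(θ), y = ρ sin(φ) sin(θ), z = ρ cos(φ), and dV = ρ^2 sin(φ) dρ dφ dθ.

The integrand becomes 24ρ cos(φ), so

    ∭_E (24z) dV = ∫_{0}^{2π} ∫_{0}^{π} ∫_{0}^{2} (24ρ cos(φ)) · ρ^2 sin(φ) dρ dφ dθ.

Inner (ρ): 48sin(2φ).
Middle (φ): 0.
Outer (θ): 0.

Therefore the triple integral equals 0.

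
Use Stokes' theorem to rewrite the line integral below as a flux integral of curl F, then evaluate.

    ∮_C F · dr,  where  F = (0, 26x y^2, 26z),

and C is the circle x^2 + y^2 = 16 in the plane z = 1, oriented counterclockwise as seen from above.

Let S be the flat disk x^2 + y^2 ≤ 16 in the plane z = 1, with upward unit normal n̂ = ẑ. By Stokes' theorem,

    ∮_C F · dr = ∬_S (∇ × F) · n̂ dS = ∬_D (curl F)_z dA,

where D is the disk x^2 + y^2 ≤ 16.

Compute the curl of F = (0, 26x y^2, 26z):
    (∇ × F)_x = ∂F_z/∂y - ∂F_y/∂z = 0,
    (∇ × F)_y = ∂F_x/∂z - ∂F_z/∂x = 0,
    (∇ × F)_z = ∂F_y/∂x - ∂F_x/∂y = 26y^2.

On z = 1, (curl F)_z = 26y^2.

Convert to polar (x = r cos θ, y = r sin θ, dA = r dr dθ); the integrand becomes 26r^2sin(θ)^2, so

    ∬_D (curl F)_z dA = ∫_0^{2π} ∫_0^{4} (26r^2sin(θ)^2) · r dr dθ.

Inner (r from 0 to 4): 1664sin(θ)^2.
Outer (θ from 0 to 2π): 1664π.

Therefore ∮_C F · dr = 1664π.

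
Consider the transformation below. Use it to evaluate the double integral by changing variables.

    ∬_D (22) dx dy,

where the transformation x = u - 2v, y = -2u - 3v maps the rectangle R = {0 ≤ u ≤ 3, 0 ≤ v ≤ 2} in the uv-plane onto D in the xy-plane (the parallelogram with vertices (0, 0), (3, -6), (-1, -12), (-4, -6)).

Compute the Jacobian determinant of (x, y) with respect to (u, v):

    ∂(x,y)/∂(u,v) = | 1  -2 | = (1)(-3) - (-2)(-2) = -7.
                   | -2  -3 |

Its absolute value is |J| = 7 (the area scaling factor).

Substituting x = u - 2v, y = -2u - 3v into the integrand,

    22 → 22,

so the integral becomes

    ∬_R (22) · |J| du dv = ∫_0^3 ∫_0^2 (154) dv du.

Inner (v): 308.
Outer (u): 924.

Therefore ∬_D (22) dx dy = 924.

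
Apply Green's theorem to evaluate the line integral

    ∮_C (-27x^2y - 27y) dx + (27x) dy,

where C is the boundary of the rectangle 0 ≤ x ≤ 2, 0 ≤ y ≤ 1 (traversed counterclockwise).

Green's theorem converts the closed line integral into a double integral over the enclosed region D:

    ∮_C P dx + Q dy = ∬_D (∂Q/∂x - ∂P/∂y) dA.

Here P = -27x^2y - 27y, Q = 27x, so

    ∂Q/∂x = 27,    ∂P/∂y = -27x^2 - 27,
    ∂Q/∂x - ∂P/∂y = 27x^2 + 54.

D is the region 0 ≤ x ≤ 2, 0 ≤ y ≤ 1. Evaluating the double integral:

    ∬_D (27x^2 + 54) dA = ∫_0^{2} ∫_0^{1} (27x^2 + 54) dy dx.

Inner (y from 0 to 1): 27x^2 + 54.
Outer (x from 0 to 2): 180.

Therefore ∮_C P dx + Q dy = 180.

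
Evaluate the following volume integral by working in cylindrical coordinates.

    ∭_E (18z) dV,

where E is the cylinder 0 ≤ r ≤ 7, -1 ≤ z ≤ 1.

In cylindrical coordinates, x = r cos(θ), y = r sin(θ), z = z, and dV = r dr dθ dz.

The integrand becomes 18z, so

    ∭_E (18z) dV = ∫_{0}^{2π} ∫_{0}^{7} ∫_{-1}^{1} (18z) · r dz dr dθ.

Inner (z): 0.
Middle (r from 0 to 7): 0.
Outer (θ): 0.

Therefore the triple integral equals 0.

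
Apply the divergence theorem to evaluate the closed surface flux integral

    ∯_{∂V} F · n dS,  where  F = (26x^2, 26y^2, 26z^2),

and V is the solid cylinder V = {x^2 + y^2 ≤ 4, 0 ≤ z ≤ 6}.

By the divergence theorem,

    ∯_{∂V} F · n dS = ∭_V (∇ · F) dV.

Compute the divergence:
    ∇ · F = ∂F_x/∂x + ∂F_y/∂y + ∂F_z/∂z = 52x + 52y + 52z.

In cylindrical coordinates, x = r cos(θ), y = r sin(θ), z = z, dV = r dr dθ dz, with 0 ≤ r ≤ 2, 0 ≤ θ ≤ 2π, 0 ≤ z ≤ 6.

The integrand, after substitution and multiplying by the volume element, becomes (52sqrt(2)r sin(θ + π/4) + 52z) · r, so

    ∭_V (∇·F) dV = ∫_0^{2π} ∫_0^{2} ∫_0^{6} (52sqrt(2)r sin(θ + π/4) + 52z) · r dz dr dθ.

Inner (z from 0 to 6): 312r (sqrt(2)r sin(θ + π/4) + 3).
Middle (r from 0 to 2): 832sqrt(2)sin(θ + π/4) + 1872.
Outer (θ from 0 to 2π): 3744π.

Therefore ∯_{∂V} F · n dS = 3744π.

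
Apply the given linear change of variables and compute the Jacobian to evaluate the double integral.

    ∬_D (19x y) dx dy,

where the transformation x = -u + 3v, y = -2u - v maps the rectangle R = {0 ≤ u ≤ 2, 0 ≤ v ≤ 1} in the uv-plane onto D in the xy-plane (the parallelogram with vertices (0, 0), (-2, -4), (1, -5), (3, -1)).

Compute the Jacobian determinant of (x, y) with respect to (u, v):

    ∂(x,y)/∂(u,v) = | -1  3 | = (-1)(-1) - (3)(-2) = 7.
                   | -2  -1 |

Its absolute value is |J| = 7 (the area scaling factor).

Substituting x = -u + 3v, y = -2u - v into the integrand,

    19x y → 38u^2 - 95u v - 57v^2,

so the integral becomes

    ∬_R (38u^2 - 95u v - 57v^2) · |J| du dv = ∫_0^2 ∫_0^1 (266u^2 - 665u v - 399v^2) dv du.

Inner (v): 266u^2 - 665u/2 - 133.
Outer (u): -665/3.

Therefore ∬_D (19x y) dx dy = -665/3.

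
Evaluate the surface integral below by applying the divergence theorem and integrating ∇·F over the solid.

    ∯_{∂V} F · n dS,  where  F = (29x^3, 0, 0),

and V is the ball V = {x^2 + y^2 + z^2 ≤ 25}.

By the divergence theorem,

    ∯_{∂V} F · n dS = ∭_V (∇ · F) dV.

Compute the divergence:
    ∇ · F = ∂F_x/∂x + ∂F_y/∂y + ∂F_z/∂z = 87x^2 + 0 + 0 = 87x^2.

In spherical coordinates, x = ρ sin(φ) cos(θ), y = ρ sin(φ) sin(θ), z = ρ cos(φ), dV = ρ^2 sin(φ) dρ dφ dθ, with 0 ≤ ρ ≤ 5, 0 ≤ φ ≤ π, 0 ≤ θ ≤ 2π.

The integrand, after substitution and multiplying by the volume element, becomes (87ρ^2sin(φ)^2cos(θ)^2) · ρ^2 sin(φ), so

    ∭_V (∇·F) dV = ∫_0^{2π} ∫_0^{π} ∫_0^{5} (87ρ^2sin(φ)^2cos(θ)^2) · ρ^2 sin(φ) dρ dφ dθ.

Inner (ρ from 0 to 5): 54375sin(φ)^3cos(θ)^2.
Middle (φ from 0 to π): 72500cos(θ)^2.
Outer (θ from 0 to 2π): 72500π.

Therefore ∯_{∂V} F · n dS = 72500π.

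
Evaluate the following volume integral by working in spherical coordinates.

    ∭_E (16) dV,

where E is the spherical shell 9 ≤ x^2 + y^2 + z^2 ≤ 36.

In spherical coordinates, x = ρ sin(φ) cos(θ), y = ρ sin(φ) sin(θ), z = ρ cos(φ), and dV = ρ^2 sin(φ) dρ dφ dθ.

The integrand becomes 16, so

    ∭_E (16) dV = ∫_{0}^{2π} ∫_{0}^{π} ∫_{3}^{6} (16) · ρ^2 sin(φ) dρ dφ dθ.

Inner (ρ): 1008sin(φ).
Middle (φ): 2016.
Outer (θ): 4032π.

Therefore the triple integral equals 4032π.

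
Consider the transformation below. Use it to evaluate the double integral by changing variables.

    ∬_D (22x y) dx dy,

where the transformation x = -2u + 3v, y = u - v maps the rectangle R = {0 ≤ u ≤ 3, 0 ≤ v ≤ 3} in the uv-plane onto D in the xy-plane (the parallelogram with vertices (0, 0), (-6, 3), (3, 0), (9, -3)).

Compute the Jacobian determinant of (x, y) with respect to (u, v):

    ∂(x,y)/∂(u,v) = | -2  3 | = (-2)(-1) - (3)(1) = -1.
                   | 1  -1 |

Its absolute value is |J| = 1 (the area scaling factor).

Substituting x = -2u + 3v, y = u - v into the integrand,

    22x y → -44u^2 + 110u v - 66v^2,

so the integral becomes

    ∬_R (-44u^2 + 110u v - 66v^2) · |J| du dv = ∫_0^3 ∫_0^3 (-44u^2 + 110u v - 66v^2) dv du.

Inner (v): -132u^2 + 495u - 594.
Outer (u): -1485/2.

Therefore ∬_D (22x y) dx dy = -1485/2.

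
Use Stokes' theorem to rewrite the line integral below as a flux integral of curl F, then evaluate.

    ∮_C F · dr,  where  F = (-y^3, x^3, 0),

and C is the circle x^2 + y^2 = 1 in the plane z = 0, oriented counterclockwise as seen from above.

Let S be the flat disk x^2 + y^2 ≤ 1 in the plane z = 0, with upward unit normal n̂ = ẑ. By Stokes' theorem,

    ∮_C F · dr = ∬_S (∇ × F) · n̂ dS = ∬_D (curl F)_z dA,

where D is the disk x^2 + y^2 ≤ 1.

Compute the curl of F = (-y^3, x^3, 0):
    (∇ × F)_x = ∂F_z/∂y - ∂F_y/∂z = 0,
    (∇ × F)_y = ∂F_x/∂z - ∂F_z/∂x = 0,
    (∇ × F)_z = ∂F_y/∂x - ∂F_x/∂y = 3x^2 + 3y^2.

On z = 0, (curl F)_z = 3x^2 + 3y^2.

Convert to polar (x = r cos θ, y = r sin θ, dA = r dr dθ); the integrand becomes 3r^2, so

    ∬_D (curl F)_z dA = ∫_0^{2π} ∫_0^{1} (3r^2) · r dr dθ.

Inner (r from 0 to 1): 3/4.
Outer (θ from 0 to 2π): 3π/2.

Therefore ∮_C F · dr = 3π/2.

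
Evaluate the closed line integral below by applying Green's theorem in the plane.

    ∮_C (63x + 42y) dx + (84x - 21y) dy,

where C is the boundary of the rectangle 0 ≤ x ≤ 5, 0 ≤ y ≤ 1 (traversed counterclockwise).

Green's theorem converts the closed line integral into a double integral over the enclosed region D:

    ∮_C P dx + Q dy = ∬_D (∂Q/∂x - ∂P/∂y) dA.

Here P = 63x + 42y, Q = 84x - 21y, so

    ∂Q/∂x = 84,    ∂P/∂y = 42,
    ∂Q/∂x - ∂P/∂y = 42.

D is the region 0 ≤ x ≤ 5, 0 ≤ y ≤ 1. Evaluating the double integral:

    ∬_D (42) dA = ∫_0^{5} ∫_0^{1} (42) dy dx.

Inner (y from 0 to 1): 42.
Outer (x from 0 to 5): 210.

Therefore ∮_C P dx + Q dy = 210.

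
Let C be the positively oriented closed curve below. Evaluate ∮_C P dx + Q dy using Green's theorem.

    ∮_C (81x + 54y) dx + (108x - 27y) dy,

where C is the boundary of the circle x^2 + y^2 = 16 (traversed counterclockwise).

Green's theorem converts the closed line integral into a double integral over the enclosed region D:

    ∮_C P dx + Q dy = ∬_D (∂Q/∂x - ∂P/∂y) dA.

Here P = 81x + 54y, Q = 108x - 27y, so

    ∂Q/∂x = 108,    ∂P/∂y = 54,
    ∂Q/∂x - ∂P/∂y = 54.

D is the region x^2 + y^2 ≤ 16. Evaluating the double integral:

In polar coordinates (x = r cos θ, y = r sin θ, dA = r dr dθ) the integrand becomes 54, so

    ∬_D (54) dA = ∫_0^{2π} ∫_0^{4} (54) · r dr dθ.

Inner (r from 0 to 4): 432.
Outer (θ from 0 to 2π): 864π.

Therefore ∮_C P dx + Q dy = 864π.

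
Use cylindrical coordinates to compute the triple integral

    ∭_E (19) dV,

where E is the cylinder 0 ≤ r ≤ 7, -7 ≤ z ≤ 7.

In cylindrical coordinates, x = r cos(θ), y = r sin(θ), z = z, and dV = r dr dθ dz.

The integrand becomes 19, so

    ∭_E (19) dV = ∫_{0}^{2π} ∫_{0}^{7} ∫_{-7}^{7} (19) · r dz dr dθ.

Inner (z): 266r.
Middle (r from 0 to 7): 6517.
Outer (θ): 13034π.

Therefore the triple integral equals 13034π.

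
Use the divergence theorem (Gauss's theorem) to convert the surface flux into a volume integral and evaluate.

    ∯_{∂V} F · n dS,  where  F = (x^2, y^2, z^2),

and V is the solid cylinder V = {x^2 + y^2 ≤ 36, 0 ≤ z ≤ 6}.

By the divergence theorem,

    ∯_{∂V} F · n dS = ∭_V (∇ · F) dV.

Compute the divergence:
    ∇ · F = ∂F_x/∂x + ∂F_y/∂y + ∂F_z/∂z = 2x + 2y + 2z.

In cylindrical coordinates, x = r cos(θ), y = r sin(θ), z = z, dV = r dr dθ dz, with 0 ≤ r ≤ 6, 0 ≤ θ ≤ 2π, 0 ≤ z ≤ 6.

The integrand, after substitution and multiplying by the volume element, becomes (2sqrt(2)r sin(θ + π/4) + 2z) · r, so

    ∭_V (∇·F) dV = ∫_0^{2π} ∫_0^{6} ∫_0^{6} (2sqrt(2)r sin(θ + π/4) + 2z) · r dz dr dθ.

Inner (z from 0 to 6): 12r (sqrt(2)r sin(θ + π/4) + 3).
Middle (r from 0 to 6): 864sqrt(2)sin(θ + π/4) + 648.
Outer (θ from 0 to 2π): 1296π.

Therefore ∯_{∂V} F · n dS = 1296π.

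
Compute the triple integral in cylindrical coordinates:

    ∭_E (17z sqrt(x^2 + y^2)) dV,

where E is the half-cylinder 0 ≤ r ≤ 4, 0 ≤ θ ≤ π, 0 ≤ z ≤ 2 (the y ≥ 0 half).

In cylindrical coordinates, x = r cos(θ), y = r sin(θ), z = z, and dV = r dr dθ dz.

The integrand becomes 17r z, so

    ∭_E (17z sqrt(x^2 + y^2)) dV = ∫_{0}^{π} ∫_{0}^{4} ∫_{0}^{2} (17r z) · r dz dr dθ.

Inner (z): 34r^2.
Middle (r from 0 to 4): 2176/3.
Outer (θ): 2176π/3.

Therefore the triple integral equals 2176π/3.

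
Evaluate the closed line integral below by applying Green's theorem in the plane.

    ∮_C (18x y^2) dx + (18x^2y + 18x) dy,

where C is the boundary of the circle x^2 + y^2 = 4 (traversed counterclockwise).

Green's theorem converts the closed line integral into a double integral over the enclosed region D:

    ∮_C P dx + Q dy = ∬_D (∂Q/∂x - ∂P/∂y) dA.

Here P = 18x y^2, Q = 18x^2y + 18x, so

    ∂Q/∂x = 36x y + 18,    ∂P/∂y = 36x y,
    ∂Q/∂x - ∂P/∂y = 18.

D is the region x^2 + y^2 ≤ 4. Evaluating the double integral:

In polar coordinates (x = r cos θ, y = r sin θ, dA = r dr dθ) the integrand becomes 18, so

    ∬_D (18) dA = ∫_0^{2π} ∫_0^{2} (18) · r dr dθ.

Inner (r from 0 to 2): 36.
Outer (θ from 0 to 2π): 72π.

Therefore ∮_C P dx + Q dy = 72π.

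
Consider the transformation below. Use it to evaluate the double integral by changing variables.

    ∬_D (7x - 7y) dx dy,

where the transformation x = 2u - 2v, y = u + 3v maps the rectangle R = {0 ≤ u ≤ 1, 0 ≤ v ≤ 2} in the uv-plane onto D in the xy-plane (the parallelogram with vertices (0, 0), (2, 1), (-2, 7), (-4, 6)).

Compute the Jacobian determinant of (x, y) with respect to (u, v):

    ∂(x,y)/∂(u,v) = | 2  -2 | = (2)(3) - (-2)(1) = 8.
                   | 1  3 |

Its absolute value is |J| = 8 (the area scaling factor).

Substituting x = 2u - 2v, y = u + 3v into the integrand,

    7x - 7y → 7u - 35v,

so the integral becomes

    ∬_R (7u - 35v) · |J| du dv = ∫_0^1 ∫_0^2 (56u - 280v) dv du.

Inner (v): 112u - 560.
Outer (u): -504.

Therefore ∬_D (7x - 7y) dx dy = -504.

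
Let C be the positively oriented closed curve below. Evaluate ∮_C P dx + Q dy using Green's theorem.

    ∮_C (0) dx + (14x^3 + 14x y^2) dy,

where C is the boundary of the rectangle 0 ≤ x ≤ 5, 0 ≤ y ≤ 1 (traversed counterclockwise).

Green's theorem converts the closed line integral into a double integral over the enclosed region D:

    ∮_C P dx + Q dy = ∬_D (∂Q/∂x - ∂P/∂y) dA.

Here P = 0, Q = 14x^3 + 14x y^2, so

    ∂Q/∂x = 42x^2 + 14y^2,    ∂P/∂y = 0,
    ∂Q/∂x - ∂P/∂y = 42x^2 + 14y^2.

D is the region 0 ≤ x ≤ 5, 0 ≤ y ≤ 1. Evaluating the double integral:

    ∬_D (42x^2 + 14y^2) dA = ∫_0^{5} ∫_0^{1} (42x^2 + 14y^2) dy dx.

Inner (y from 0 to 1): 42x^2 + 14/3.
Outer (x from 0 to 5): 5320/3.

Therefore ∮_C P dx + Q dy = 5320/3.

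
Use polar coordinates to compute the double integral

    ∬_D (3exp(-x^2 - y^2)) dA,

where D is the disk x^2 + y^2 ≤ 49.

The region D is 0 ≤ r ≤ 7, 0 ≤ θ ≤ 2π in polar coordinates, where x = r cos(θ), y = r sin(θ), and dA = r dr dθ.

Under the substitution, the integrand becomes 3exp(-r^2), so

    ∬_D (3exp(-x^2 - y^2)) dA = ∫_{0}^{2π} ∫_{0}^{7} (3exp(-r^2)) · r dr dθ.

Inner integral (in r): ∫_{0}^{7} (3exp(-r^2)) · r dr = 3/2 - 3exp(-49)/2.

Outer integral (in θ): ∫_{0}^{2π} (3/2 - 3exp(-49)/2) dθ = -3π exp(-49) + 3π.

Therefore ∬_D (3exp(-x^2 - y^2)) dA = -3π exp(-49) + 3π.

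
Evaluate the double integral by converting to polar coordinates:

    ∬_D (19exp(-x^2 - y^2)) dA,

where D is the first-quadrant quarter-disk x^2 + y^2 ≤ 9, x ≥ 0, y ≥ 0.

The region D is 0 ≤ r ≤ 3, 0 ≤ θ ≤ π/2 in polar coordinates, where x = r cos(θ), y = r sin(θ), and dA = r dr dθ.

Under the substitution, the integrand becomes 19exp(-r^2), so

    ∬_D (19exp(-x^2 - y^2)) dA = ∫_{0}^{π/2} ∫_{0}^{3} (19exp(-r^2)) · r dr dθ.

Inner integral (in r): ∫_{0}^{3} (19exp(-r^2)) · r dr = 19/2 - 19exp(-9)/2.

Outer integral (in θ): ∫_{0}^{π/2} (19/2 - 19exp(-9)/2) dθ = -19π (1 - exp(9))exp(-9)/4.

Therefore ∬_D (19exp(-x^2 - y^2)) dA = -19π (1 - exp(9))exp(-9)/4.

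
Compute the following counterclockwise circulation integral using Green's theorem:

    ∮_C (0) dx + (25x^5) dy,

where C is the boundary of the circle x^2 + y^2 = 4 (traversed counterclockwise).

Green's theorem converts the closed line integral into a double integral over the enclosed region D:

    ∮_C P dx + Q dy = ∬_D (∂Q/∂x - ∂P/∂y) dA.

Here P = 0, Q = 25x^5, so

    ∂Q/∂x = 125x^4,    ∂P/∂y = 0,
    ∂Q/∂x - ∂P/∂y = 125x^4.

D is the region x^2 + y^2 ≤ 4. Evaluating the double integral:

In polar coordinates (x = r cos θ, y = r sin θ, dA = r dr dθ) the integrand becomes 125r^4cos(θ)^4, so

    ∬_D (125x^4) dA = ∫_0^{2π} ∫_0^{2} (125r^4cos(θ)^4) · r dr dθ.

Inner (r from 0 to 2): 4000cos(θ)^4/3.
Outer (θ from 0 to 2π): 1000π.

Therefore ∮_C P dx + Q dy = 1000π.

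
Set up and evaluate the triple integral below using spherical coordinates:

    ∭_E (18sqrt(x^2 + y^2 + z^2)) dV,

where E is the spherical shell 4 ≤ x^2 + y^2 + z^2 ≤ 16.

In spherical coordinates, x = ρ sin(φ) cos(θ), y = ρ sin(φ) sin(θ), z = ρ cos(φ), and dV = ρ^2 sin(φ) dρ dφ dθ.

The integrand becomes 18ρ, so

    ∭_E (18sqrt(x^2 + y^2 + z^2)) dV = ∫_{0}^{2π} ∫_{0}^{π} ∫_{2}^{4} (18ρ) · ρ^2 sin(φ) dρ dφ dθ.

Inner (ρ): 1080sin(φ).
Middle (φ): 2160.
Outer (θ): 4320π.

Therefore the triple integral equals 4320π.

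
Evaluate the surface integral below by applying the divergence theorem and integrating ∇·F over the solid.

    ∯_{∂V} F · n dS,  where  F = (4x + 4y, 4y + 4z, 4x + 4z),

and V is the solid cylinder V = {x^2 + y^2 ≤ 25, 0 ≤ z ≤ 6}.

By the divergence theorem,

    ∯_{∂V} F · n dS = ∭_V (∇ · F) dV.

Compute the divergence:
    ∇ · F = ∂F_x/∂x + ∂F_y/∂y + ∂F_z/∂z = 4 + 4 + 4 = 12.

In cylindrical coordinates, x = r cos(θ), y = r sin(θ), z = z, dV = r dr dθ dz, with 0 ≤ r ≤ 5, 0 ≤ θ ≤ 2π, 0 ≤ z ≤ 6.

The integrand, after substitution and multiplying by the volume element, becomes (12) · r, so

    ∭_V (∇·F) dV = ∫_0^{2π} ∫_0^{5} ∫_0^{6} (12) · r dz dr dθ.

Inner (z from 0 to 6): 72r.
Middle (r from 0 to 5): 900.
Outer (θ from 0 to 2π): 1800π.

Therefore ∯_{∂V} F · n dS = 1800π.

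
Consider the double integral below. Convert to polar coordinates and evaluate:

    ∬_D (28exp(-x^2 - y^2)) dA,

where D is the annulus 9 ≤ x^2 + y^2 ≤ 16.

The region D is 3 ≤ r ≤ 4, 0 ≤ θ ≤ 2π in polar coordinates, where x = r cos(θ), y = r sin(θ), and dA = r dr dθ.

Under the substitution, the integrand becomes 28exp(-r^2), so

    ∬_D (28exp(-x^2 - y^2)) dA = ∫_{0}^{2π} ∫_{3}^{4} (28exp(-r^2)) · r dr dθ.

Inner integral (in r): ∫_{3}^{4} (28exp(-r^2)) · r dr = -(14 - 14exp(7))exp(-16).

Outer integral (in θ): ∫_{0}^{2π} (-(14 - 14exp(7))exp(-16)) dθ = -28π (1 - exp(7))exp(-16).

Therefore ∬_D (28exp(-x^2 - y^2)) dA = -28π (1 - exp(7))exp(-16).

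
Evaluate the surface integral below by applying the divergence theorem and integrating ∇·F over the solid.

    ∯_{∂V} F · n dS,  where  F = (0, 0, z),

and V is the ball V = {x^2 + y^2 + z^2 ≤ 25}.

By the divergence theorem,

    ∯_{∂V} F · n dS = ∭_V (∇ · F) dV.

Compute the divergence:
    ∇ · F = ∂F_x/∂x + ∂F_y/∂y + ∂F_z/∂z = 0 + 0 + 1 = 1.

In spherical coordinates, x = ρ sin(φ) cos(θ), y = ρ sin(φ) sin(θ), z = ρ cos(φ), dV = ρ^2 sin(φ) dρ dφ dθ, with 0 ≤ ρ ≤ 5, 0 ≤ φ ≤ π, 0 ≤ θ ≤ 2π.

The integrand, after substitution and multiplying by the volume element, becomes (1) · ρ^2 sin(φ), so

    ∭_V (∇·F) dV = ∫_0^{2π} ∫_0^{π} ∫_0^{5} (1) · ρ^2 sin(φ) dρ dφ dθ.

Inner (ρ from 0 to 5): 125sin(φ)/3.
Middle (φ from 0 to π): 250/3.
Outer (θ from 0 to 2π): 500π/3.

Therefore ∯_{∂V} F · n dS = 500π/3.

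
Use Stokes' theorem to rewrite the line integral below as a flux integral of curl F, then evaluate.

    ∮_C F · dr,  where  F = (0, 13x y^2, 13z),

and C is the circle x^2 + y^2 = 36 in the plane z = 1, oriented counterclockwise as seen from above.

Let S be the flat disk x^2 + y^2 ≤ 36 in the plane z = 1, with upward unit normal n̂ = ẑ. By Stokes' theorem,

    ∮_C F · dr = ∬_S (∇ × F) · n̂ dS = ∬_D (curl F)_z dA,

where D is the disk x^2 + y^2 ≤ 36.

Compute the curl of F = (0, 13x y^2, 13z):
    (∇ × F)_x = ∂F_z/∂y - ∂F_y/∂z = 0,
    (∇ × F)_y = ∂F_x/∂z - ∂F_z/∂x = 0,
    (∇ × F)_z = ∂F_y/∂x - ∂F_x/∂y = 13y^2.

On z = 1, (curl F)_z = 13y^2.

Convert to polar (x = r cos θ, y = r sin θ, dA = r dr dθ); the integrand becomes 13r^2sin(θ)^2, so

    ∬_D (curl F)_z dA = ∫_0^{2π} ∫_0^{6} (13r^2sin(θ)^2) · r dr dθ.

Inner (r from 0 to 6): 4212sin(θ)^2.
Outer (θ from 0 to 2π): 4212π.

Therefore ∮_C F · dr = 4212π.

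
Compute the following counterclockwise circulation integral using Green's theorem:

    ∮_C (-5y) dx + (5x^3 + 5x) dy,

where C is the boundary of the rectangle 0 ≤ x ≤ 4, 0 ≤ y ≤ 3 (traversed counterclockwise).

Green's theorem converts the closed line integral into a double integral over the enclosed region D:

    ∮_C P dx + Q dy = ∬_D (∂Q/∂x - ∂P/∂y) dA.

Here P = -5y, Q = 5x^3 + 5x, so

    ∂Q/∂x = 15x^2 + 5,    ∂P/∂y = -5,
    ∂Q/∂x - ∂P/∂y = 15x^2 + 10.

D is the region 0 ≤ x ≤ 4, 0 ≤ y ≤ 3. Evaluating the double integral:

    ∬_D (15x^2 + 10) dA = ∫_0^{4} ∫_0^{3} (15x^2 + 10) dy dx.

Inner (y from 0 to 3): 45x^2 + 30.
Outer (x from 0 to 4): 1080.

Therefore ∮_C P dx + Q dy = 1080.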